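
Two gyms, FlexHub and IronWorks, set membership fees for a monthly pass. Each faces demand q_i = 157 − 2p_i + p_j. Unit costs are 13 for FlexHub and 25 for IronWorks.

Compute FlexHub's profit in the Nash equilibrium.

FlexHub's profit: π = (p_{FlexHub} − 13)(157 − 2p_{FlexHub} + p_{IronWorks}).
∂π/∂p_{FlexHub} = 183 − 4p_{FlexHub} + p_{IronWorks} = 0 ⇒ p_{FlexHub} = 45.75 + 0.25p_{IronWorks}.
Similarly p_{IronWorks} = 51.75 + 0.25p_{FlexHub}.
Plugging p_{IronWorks} into FlexHub's best response: p_{FlexHub} = 45.75 + 0.25(51.75 + 0.25p_{FlexHub}) ⇒ 0.9375p_{FlexHub} = 58.6875, so p_{FlexHub} = 62.6.
Then p_{IronWorks} = 51.75 + 0.25·62.6 = 67.4.
q_{FlexHub} = 157 − 2·62.6 + 67.4 = 99.2.
Profit = (62.6 − 13)·99.2 = 4920.32.

4920.32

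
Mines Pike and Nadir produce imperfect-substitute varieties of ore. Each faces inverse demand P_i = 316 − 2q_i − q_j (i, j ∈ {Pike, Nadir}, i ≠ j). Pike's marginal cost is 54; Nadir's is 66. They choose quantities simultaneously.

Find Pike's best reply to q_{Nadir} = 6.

64

Mine Pike's profit: π = q_{Pike}(316 − 2q_{Pike} − q_{Nadir}) − 54q_{Pike}.
∂π/∂q_{Pike} = 262 − 4q_{Pike} − q_{Nadir} = 0 ⇒ q_{Pike} = 65.5 − 0.25q_{Nadir}.
At q_{Nadir} = 6: q_{Pike} = 65.5 − 0.25·6 = 64.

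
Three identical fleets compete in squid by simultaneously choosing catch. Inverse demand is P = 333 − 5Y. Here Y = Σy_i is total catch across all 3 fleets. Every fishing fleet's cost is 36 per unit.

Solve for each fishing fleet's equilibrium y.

14.85

A representative fishing fleet's profit is π_i = y_i(333 − 5Y) − 36y_i, with Y = y_i + Σ_{j≠i} y_j.
First-order condition: 297 − 10y_i − 5Σ_{j≠i} y_j = 0.
In a symmetric equilibrium every fishing fleet chooses the same y, so Σ_{j≠i} y_j = 2y. The condition becomes 297 − 20y = 0, giving y = 297/20 = 14.85.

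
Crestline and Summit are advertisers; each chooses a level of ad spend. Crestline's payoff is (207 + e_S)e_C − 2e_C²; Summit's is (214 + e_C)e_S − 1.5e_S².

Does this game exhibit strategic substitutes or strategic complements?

strategic complements

Expanding Crestline's payoff: 207e_C + e_Se_C − 2e_C².
∂π/∂e_C = 207 + e_S − 4e_C = 0, so e_C = 51.75 + 0.25e_S.
The best-response slope de_C/de_S = 0.25 > 0: the reaction function is upward-sloping, so the choices are strategic complements.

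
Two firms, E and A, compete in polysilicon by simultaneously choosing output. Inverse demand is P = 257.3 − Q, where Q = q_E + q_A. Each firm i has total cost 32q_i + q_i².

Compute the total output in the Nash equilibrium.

Firm E's profit: π = q_E(257.3 − (q_E + q_A)) − 32q_E − q_E².
∂π/∂q_E = 225.3 − 4q_E − q_A = 0, so q_E = 56.325 − 0.25q_A.
Setting q_E = q_A in the reaction function: q_E = 56.325 − 0.25q_E, so q_E = 56.325 / 1.25 = 45.06.
Total output: 45.06 + 45.06 = 90.12.

90.12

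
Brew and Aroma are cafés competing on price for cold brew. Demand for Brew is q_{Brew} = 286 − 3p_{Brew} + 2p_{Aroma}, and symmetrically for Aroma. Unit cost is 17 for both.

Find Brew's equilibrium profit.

13567.6875

Brew's profit: π = (p_{Brew} − 17)(286 − 3p_{Brew} + 2p_{Aroma}).
∂π/∂p_{Brew} = 337 − 6p_{Brew} + 2p_{Aroma} = 0 ⇒ p_{Brew} = 337/6 + (1/3)p_{Aroma}.
Setting p_{Brew} = p_{Aroma} in the reaction function: p_{Brew} = 337/6 + (1/3)p_{Brew}, so p_{Brew} = (337/6) / (2/3) = 84.25.
q_{Brew} = 286 − 3·84.25 + 2·84.25 = 201.75.
Profit = (84.25 − 17)·201.75 = 13567.6875.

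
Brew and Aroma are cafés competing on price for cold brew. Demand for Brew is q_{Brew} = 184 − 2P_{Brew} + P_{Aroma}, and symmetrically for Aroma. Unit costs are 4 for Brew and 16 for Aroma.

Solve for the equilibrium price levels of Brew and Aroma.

65.6, 70.4

Brew's profit: π = (P_{Brew} − 4)(184 − 2P_{Brew} + P_{Aroma}).
∂π/∂P_{Brew} = 192 − 4P_{Brew} + P_{Aroma} = 0 ⇒ P_{Brew} = 48 + 0.25P_{Aroma}.
Similarly P_{Aroma} = 54 + 0.25P_{Brew}.
Plugging P_{Aroma} into Brew's best response: P_{Brew} = 48 + 0.25(54 + 0.25P_{Brew}) ⇒ 0.9375P_{Brew} = 61.5, so P_{Brew} = 65.6.
Then P_{Aroma} = 54 + 0.25·65.6 = 70.4.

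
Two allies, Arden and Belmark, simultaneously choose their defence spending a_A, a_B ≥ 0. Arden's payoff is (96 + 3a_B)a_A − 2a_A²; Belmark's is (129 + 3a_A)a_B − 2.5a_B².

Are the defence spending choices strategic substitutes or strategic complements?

strategic complements

Expanding Arden's payoff: 96a_A + 3a_Ba_A − 2a_A².
∂π/∂a_A = 96 + 3a_B − 4a_A = 0, so a_A = 24 + 0.75a_B.
The best-response slope da_A/da_B = 0.75 > 0: the reaction function is upward-sloping, so the choices are strategic complements.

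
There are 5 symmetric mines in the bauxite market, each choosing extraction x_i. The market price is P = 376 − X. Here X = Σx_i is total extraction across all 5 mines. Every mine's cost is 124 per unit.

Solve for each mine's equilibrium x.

42

A representative mine's profit is π_i = x_i(376 − X) − 124x_i, with X = x_i + Σ_{j≠i} x_j.
First-order condition: 252 − 2x_i − Σ_{j≠i} x_j = 0.
Imposing symmetry (x_j = x for all j) turns Σ_{j≠i} x_j into 4x, so 252 = 6x and x = 42.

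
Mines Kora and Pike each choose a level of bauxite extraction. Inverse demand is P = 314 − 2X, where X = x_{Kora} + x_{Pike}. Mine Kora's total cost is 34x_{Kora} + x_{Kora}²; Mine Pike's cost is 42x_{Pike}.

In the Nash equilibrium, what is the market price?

149.2

Mine Kora's profit: π = x_{Kora}(314 − 2(x_{Kora} + x_{Pike})) − 34x_{Kora} − x_{Kora}².
∂π/∂x_{Kora} = 280 − 6x_{Kora} − 2x_{Pike} = 0, so x_{Kora} = 140/3 − (1/3)x_{Pike}.
For Pike: ∂π/∂x_{Pike} = 272 − 4x_{Pike} − 2x_{Kora} = 0 ⇒ x_{Pike} = 68 − 0.5x_{Kora}.
Substituting the second reaction function into the first: x_{Kora} = 140/3 − (1/3)(68 − 0.5x_{Kora}), which gives (5/6)x_{Kora} = 24 ⇒ x_{Kora} = 28.8.
Then x_{Pike} = 68 − 0.5·28.8 = 53.6.
Equilibrium price: P = 314 − 2·82.4 = 149.2.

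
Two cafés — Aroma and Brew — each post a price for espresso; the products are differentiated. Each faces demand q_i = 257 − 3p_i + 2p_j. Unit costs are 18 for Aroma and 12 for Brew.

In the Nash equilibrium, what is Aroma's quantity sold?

Aroma's profit: π = (p_{Aroma} − 18)(257 − 3p_{Aroma} + 2p_{Brew}).
∂π/∂p_{Aroma} = 311 − 6p_{Aroma} + 2p_{Brew} = 0 ⇒ p_{Aroma} = 311/6 + (1/3)p_{Brew}.
Similarly p_{Brew} = 293/6 + (1/3)p_{Aroma}.
Substituting the second reaction function into the first: p_{Aroma} = 311/6 + (1/3)(293/6 + (1/3)p_{Aroma}), which gives (8/9)p_{Aroma} = 613/9 ⇒ p_{Aroma} = 76.625.
Then p_{Brew} = 293/6 + (1/3)·76.625 = 74.375.
q_{Aroma} = 257 − 3·76.625 + 2·74.375 = 175.875.

175.875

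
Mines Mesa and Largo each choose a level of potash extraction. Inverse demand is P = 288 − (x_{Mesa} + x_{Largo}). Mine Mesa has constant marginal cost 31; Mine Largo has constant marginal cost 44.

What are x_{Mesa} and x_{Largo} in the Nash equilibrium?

Mine Mesa's profit: π = x_{Mesa}(288 − (x_{Mesa} + x_{Largo})) − 31x_{Mesa}.
∂π/∂x_{Mesa} = 257 − 2x_{Mesa} − x_{Largo} = 0, so x_{Mesa} = 128.5 − 0.5x_{Largo}.
By the same steps for Largo: x_{Largo} = 122 − 0.5x_{Mesa}.
Solving the two reaction functions simultaneously: (1 − (−0.5)(−0.5))x_{Mesa} = 128.5 − 0.5·122, so 0.75x_{Mesa} = 67.5 and x_{Mesa} = 90.
Then x_{Largo} = 122 − 0.5·90 = 77.

90, 77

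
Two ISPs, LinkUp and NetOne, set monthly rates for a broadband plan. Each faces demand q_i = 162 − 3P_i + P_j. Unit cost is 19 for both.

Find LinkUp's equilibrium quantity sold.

74.4

LinkUp's profit: π = (P_{LinkUp} − 19)(162 − 3P_{LinkUp} + P_{NetOne}).
∂π/∂P_{LinkUp} = 219 − 6P_{LinkUp} + P_{NetOne} = 0 ⇒ P_{LinkUp} = 36.5 + (1/6)P_{NetOne}.
The game is symmetric, so in equilibrium P_{NetOne} = P_{LinkUp}: the reaction function gives (5/6)P_{LinkUp} = 36.5, hence P_{LinkUp} = 43.8.
q_{LinkUp} = 162 − 3·43.8 + 43.8 = 74.4.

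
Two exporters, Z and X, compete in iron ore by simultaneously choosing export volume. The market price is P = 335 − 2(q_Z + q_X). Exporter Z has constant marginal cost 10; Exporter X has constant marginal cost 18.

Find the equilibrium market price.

121

Exporter Z's profit: π = q_Z(335 − 2(q_Z + q_X)) − 10q_Z.
∂π/∂q_Z = 325 − 4q_Z − 2q_X = 0, so q_Z = 81.25 − 0.5q_X.
By the same steps for X: q_X = 79.25 − 0.5q_Z.
Substituting the second reaction function into the first: q_Z = 81.25 − 0.5(79.25 − 0.5q_Z), which gives 0.75q_Z = 41.625 ⇒ q_Z = 55.5.
Then q_X = 79.25 − 0.5·55.5 = 51.5.
Equilibrium price: P = 335 − 2·107 = 121.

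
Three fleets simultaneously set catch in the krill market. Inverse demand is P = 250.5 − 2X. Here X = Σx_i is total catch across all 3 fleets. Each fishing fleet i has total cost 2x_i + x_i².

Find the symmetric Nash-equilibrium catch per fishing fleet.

24.85

A representative fishing fleet's profit is π_i = x_i(250.5 − 2X) − 2x_i − x_i², with X = x_i + Σ_{j≠i} x_j.
First-order condition: 248.5 − 6x_i − 2Σ_{j≠i} x_j = 0.
With identical fishing fleets, set every x_j = x: then 248.5 − 6x − 4x = 0, i.e. x = 248.5/10 = 24.85.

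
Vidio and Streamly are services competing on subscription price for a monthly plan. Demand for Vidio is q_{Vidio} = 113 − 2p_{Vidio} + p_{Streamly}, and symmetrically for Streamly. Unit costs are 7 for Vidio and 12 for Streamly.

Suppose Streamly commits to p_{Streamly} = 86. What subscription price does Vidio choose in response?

53.25

Vidio's profit: π = (p_{Vidio} − 7)(113 − 2p_{Vidio} + p_{Streamly}).
∂π/∂p_{Vidio} = 127 − 4p_{Vidio} + p_{Streamly} = 0 ⇒ p_{Vidio} = 31.75 + 0.25p_{Streamly}.
At p_{Streamly} = 86: p_{Vidio} = 31.75 + 0.25·86 = 53.25.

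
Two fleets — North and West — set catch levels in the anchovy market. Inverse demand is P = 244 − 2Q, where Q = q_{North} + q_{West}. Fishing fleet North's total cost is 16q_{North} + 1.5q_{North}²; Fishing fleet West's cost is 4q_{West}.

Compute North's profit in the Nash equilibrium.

Fishing fleet North's profit: π = q_{North}(244 − 2(q_{North} + q_{West})) − 16q_{North} − 1.5q_{North}².
∂π/∂q_{North} = 228 − 7q_{North} − 2q_{West} = 0, so q_{North} = 228/7 − (2/7)q_{West}.
For West: ∂π/∂q_{West} = 240 − 4q_{West} − 2q_{North} = 0 ⇒ q_{West} = 60 − 0.5q_{North}.
Substituting the second reaction function into the first: q_{North} = 228/7 − (2/7)(60 − 0.5q_{North}), which gives (6/7)q_{North} = 108/7 ⇒ q_{North} = 18.
Then q_{West} = 60 − 0.5·18 = 51.
Price P = 244 − 2·69 = 106.
North's profit: (106 − 16)·18 − 1.5(18)² = 1134.

1134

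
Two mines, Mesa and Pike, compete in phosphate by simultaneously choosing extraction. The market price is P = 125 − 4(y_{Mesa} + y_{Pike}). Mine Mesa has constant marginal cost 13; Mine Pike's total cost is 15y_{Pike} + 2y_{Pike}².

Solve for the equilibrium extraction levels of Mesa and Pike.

Mine Mesa's profit: π = y_{Mesa}(125 − 4(y_{Mesa} + y_{Pike})) − 13y_{Mesa}.
∂π/∂y_{Mesa} = 112 − 8y_{Mesa} − 4y_{Pike} = 0, so y_{Mesa} = 14 − 0.5y_{Pike}.
For Pike: ∂π/∂y_{Pike} = 110 − 12y_{Pike} − 4y_{Mesa} = 0 ⇒ y_{Pike} = 55/6 − (1/3)y_{Mesa}.
Solving the two reaction functions simultaneously: (1 − (−0.5)(−1/3))y_{Mesa} = 14 − 0.5·(55/6), so (5/6)y_{Mesa} = 113/12 and y_{Mesa} = 11.3.
Then y_{Pike} = 55/6 − (1/3)·11.3 = 5.4.

11.3, 5.4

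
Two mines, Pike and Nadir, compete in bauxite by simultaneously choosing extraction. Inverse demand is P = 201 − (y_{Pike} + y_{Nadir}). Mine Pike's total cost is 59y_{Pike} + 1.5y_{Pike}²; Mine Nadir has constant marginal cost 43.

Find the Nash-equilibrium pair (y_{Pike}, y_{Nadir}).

14, 72

Mine Pike's profit: π = y_{Pike}(201 − (y_{Pike} + y_{Nadir})) − 59y_{Pike} − 1.5y_{Pike}².
∂π/∂y_{Pike} = 142 − 5y_{Pike} − y_{Nadir} = 0, so y_{Pike} = 28.4 − 0.2y_{Nadir}.
For Nadir: ∂π/∂y_{Nadir} = 158 − 2y_{Nadir} − y_{Pike} = 0 ⇒ y_{Nadir} = 79 − 0.5y_{Pike}.
Plugging y_{Nadir} into Pike's best response: y_{Pike} = 28.4 − 0.2(79 − 0.5y_{Pike}) ⇒ 0.9y_{Pike} = 12.6, so y_{Pike} = 14.
Then y_{Nadir} = 79 − 0.5·14 = 72.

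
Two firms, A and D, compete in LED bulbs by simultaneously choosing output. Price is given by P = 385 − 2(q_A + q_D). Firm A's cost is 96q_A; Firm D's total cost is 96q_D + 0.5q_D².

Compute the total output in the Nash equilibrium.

Firm A's profit: π = q_A(385 − 2(q_A + q_D)) − 96q_A.
∂π/∂q_A = 289 − 4q_A − 2q_D = 0, so q_A = 72.25 − 0.5q_D.
For D: ∂π/∂q_D = 289 − 5q_D − 2q_A = 0 ⇒ q_D = 57.8 − 0.4q_A.
Plugging q_D into A's best response: q_A = 72.25 − 0.5(57.8 − 0.4q_A) ⇒ 0.8q_A = 43.35, so q_A = 54.1875.
Then q_D = 57.8 − 0.4·54.1875 = 36.125.
Total output: 54.1875 + 36.125 = 90.3125.

90.3125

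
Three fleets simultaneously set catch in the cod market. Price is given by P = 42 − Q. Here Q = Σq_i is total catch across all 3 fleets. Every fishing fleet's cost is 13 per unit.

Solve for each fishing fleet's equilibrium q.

A representative fishing fleet's profit is π_i = q_i(42 − Q) − 13q_i, with Q = q_i + Σ_{j≠i} q_j.
First-order condition: 29 − 2q_i − Σ_{j≠i} q_j = 0.
In a symmetric equilibrium every fishing fleet chooses the same q, so Σ_{j≠i} q_j = 2q. The condition becomes 29 − 4q = 0, giving q = 29/4 = 7.25.

7.25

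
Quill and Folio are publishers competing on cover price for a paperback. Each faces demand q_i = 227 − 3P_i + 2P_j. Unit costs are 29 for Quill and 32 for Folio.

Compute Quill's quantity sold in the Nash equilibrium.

Quill's profit: π = (P_{Quill} − 29)(227 − 3P_{Quill} + 2P_{Folio}).
∂π/∂P_{Quill} = 314 − 6P_{Quill} + 2P_{Folio} = 0 ⇒ P_{Quill} = 157/3 + (1/3)P_{Folio}.
Similarly P_{Folio} = 323/6 + (1/3)P_{Quill}.
Substituting the second reaction function into the first: P_{Quill} = 157/3 + (1/3)(323/6 + (1/3)P_{Quill}), which gives (8/9)P_{Quill} = 1265/18 ⇒ P_{Quill} = 79.0625.
Then P_{Folio} = 323/6 + (1/3)·79.0625 = 80.1875.
q_{Quill} = 227 − 3·79.0625 + 2·80.1875 = 150.1875.

150.1875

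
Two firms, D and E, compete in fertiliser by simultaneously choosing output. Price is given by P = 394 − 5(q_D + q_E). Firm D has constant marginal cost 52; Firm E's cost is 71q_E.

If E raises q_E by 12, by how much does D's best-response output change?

-6

Firm D's profit: π = q_D(394 − 5(q_D + q_E)) − 52q_D.
∂π/∂q_D = 342 − 10q_D − 5q_E = 0, so q_D = 34.2 − 0.5q_E.
The reaction-function slope is −0.5, so a 12-unit rise in q_E moves q_D by −0.5 × 12 = −6. D's best response falls — the actions are strategic substitutes.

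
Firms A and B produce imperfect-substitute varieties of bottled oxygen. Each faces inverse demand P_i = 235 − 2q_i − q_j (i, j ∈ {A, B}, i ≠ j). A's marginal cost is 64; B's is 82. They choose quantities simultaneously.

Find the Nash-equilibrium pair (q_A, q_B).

Firm A's profit: π = q_A(235 − 2q_A − q_B) − 64q_A.
∂π/∂q_A = 171 − 4q_A − q_B = 0 ⇒ q_A = 42.75 − 0.25q_B.
Similarly q_B = 38.25 − 0.25q_A.
Plugging q_B into A's best response: q_A = 42.75 − 0.25(38.25 − 0.25q_A) ⇒ 0.9375q_A = 33.1875, so q_A = 35.4.
Then q_B = 38.25 − 0.25·35.4 = 29.4.

35.4, 29.4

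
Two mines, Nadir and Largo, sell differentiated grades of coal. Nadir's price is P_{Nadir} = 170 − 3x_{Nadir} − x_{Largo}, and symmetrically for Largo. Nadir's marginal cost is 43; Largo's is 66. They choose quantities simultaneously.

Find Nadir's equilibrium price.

Mine Nadir's profit: π = x_{Nadir}(170 − 3x_{Nadir} − x_{Largo}) − 43x_{Nadir}.
∂π/∂x_{Nadir} = 127 − 6x_{Nadir} − x_{Largo} = 0 ⇒ x_{Nadir} = 127/6 − (1/6)x_{Largo}.
Similarly x_{Largo} = 52/3 − (1/6)x_{Nadir}.
Solving the two reaction functions simultaneously: (1 − (−1/6)(−1/6))x_{Nadir} = 127/6 − (1/6)·(52/3), so (35/36)x_{Nadir} = 329/18 and x_{Nadir} = 18.8.
Then x_{Largo} = 52/3 − (1/6)·18.8 = 14.2.
P_{Nadir} = 170 − 3·18.8 − 14.2 = 99.4.

99.4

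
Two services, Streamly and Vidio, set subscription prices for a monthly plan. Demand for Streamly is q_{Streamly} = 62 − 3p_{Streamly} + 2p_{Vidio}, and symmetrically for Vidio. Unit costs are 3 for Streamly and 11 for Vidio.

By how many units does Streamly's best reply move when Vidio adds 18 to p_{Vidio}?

Streamly's profit: π = (p_{Streamly} − 3)(62 − 3p_{Streamly} + 2p_{Vidio}).
∂π/∂p_{Streamly} = 71 − 6p_{Streamly} + 2p_{Vidio} = 0 ⇒ p_{Streamly} = 71/6 + (1/3)p_{Vidio}.
The reaction-function slope is 1/3, so an 18-unit rise in p_{Vidio} moves p_{Streamly} by 1/3 × 18 = 6. Streamly's best response rises — the actions are strategic complements.

6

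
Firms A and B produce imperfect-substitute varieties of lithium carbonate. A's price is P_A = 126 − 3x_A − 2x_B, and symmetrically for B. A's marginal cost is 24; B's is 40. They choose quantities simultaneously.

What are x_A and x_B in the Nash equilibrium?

13.75, 9.75

Firm A's profit: π = x_A(126 − 3x_A − 2x_B) − 24x_A.
∂π/∂x_A = 102 − 6x_A − 2x_B = 0 ⇒ x_A = 17 − (1/3)x_B.
Similarly x_B = 43/3 − (1/3)x_A.
Substituting the second reaction function into the first: x_A = 17 − (1/3)(43/3 − (1/3)x_A), which gives (8/9)x_A = 110/9 ⇒ x_A = 13.75.
Then x_B = 43/3 − (1/3)·13.75 = 9.75.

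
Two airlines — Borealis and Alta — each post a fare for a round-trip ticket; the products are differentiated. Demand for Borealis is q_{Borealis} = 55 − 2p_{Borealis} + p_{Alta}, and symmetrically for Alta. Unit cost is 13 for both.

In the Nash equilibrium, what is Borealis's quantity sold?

28

Borealis's profit: π = (p_{Borealis} − 13)(55 − 2p_{Borealis} + p_{Alta}).
∂π/∂p_{Borealis} = 81 − 4p_{Borealis} + p_{Alta} = 0 ⇒ p_{Borealis} = 20.25 + 0.25p_{Alta}.
Setting p_{Borealis} = p_{Alta} in the reaction function: p_{Borealis} = 20.25 + 0.25p_{Borealis}, so p_{Borealis} = 20.25 / 0.75 = 27.
q_{Borealis} = 55 − 2·27 + 27 = 28.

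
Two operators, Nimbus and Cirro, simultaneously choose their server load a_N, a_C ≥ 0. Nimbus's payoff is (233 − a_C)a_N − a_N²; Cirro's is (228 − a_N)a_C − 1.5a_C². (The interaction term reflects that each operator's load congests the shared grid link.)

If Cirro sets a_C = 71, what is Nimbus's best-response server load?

Expanding Nimbus's payoff: 233a_N − a_Ca_N − a_N².
∂π/∂a_N = 233 − a_C − 2a_N = 0, so a_N = 116.5 − 0.5a_C.
At a_C = 71: a_N = 116.5 − 0.5·71 = 81.

81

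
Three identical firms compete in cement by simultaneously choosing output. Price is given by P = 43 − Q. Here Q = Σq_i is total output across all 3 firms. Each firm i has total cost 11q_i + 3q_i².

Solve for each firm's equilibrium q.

3.2

A representative firm's profit is π_i = q_i(43 − Q) − 11q_i − 3q_i², with Q = q_i + Σ_{j≠i} q_j.
First-order condition: 32 − 8q_i − Σ_{j≠i} q_j = 0.
With identical firms, set every q_j = q: then 32 − 8q − 2q = 0, i.e. q = 32/10 = 3.2.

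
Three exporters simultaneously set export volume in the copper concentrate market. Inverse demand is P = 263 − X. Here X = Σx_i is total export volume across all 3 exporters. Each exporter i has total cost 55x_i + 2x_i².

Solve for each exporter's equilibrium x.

26

A representative exporter's profit is π_i = x_i(263 − X) − 55x_i − 2x_i², with X = x_i + Σ_{j≠i} x_j.
First-order condition: 208 − 6x_i − Σ_{j≠i} x_j = 0.
With identical exporters, set every x_j = x: then 208 − 6x − 2x = 0, i.e. x = 208/8 = 26.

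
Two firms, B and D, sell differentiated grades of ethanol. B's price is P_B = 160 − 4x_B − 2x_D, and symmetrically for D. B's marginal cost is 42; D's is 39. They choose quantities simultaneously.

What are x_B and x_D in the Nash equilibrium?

11.7, 12.2

Firm B's profit: π = x_B(160 − 4x_B − 2x_D) − 42x_B.
∂π/∂x_B = 118 − 8x_B − 2x_D = 0 ⇒ x_B = 14.75 − 0.25x_D.
Similarly x_D = 15.125 − 0.25x_B.
Plugging x_D into B's best response: x_B = 14.75 − 0.25(15.125 − 0.25x_B) ⇒ 0.9375x_B = 351/32, so x_B = 11.7.
Then x_D = 15.125 − 0.25·11.7 = 12.2.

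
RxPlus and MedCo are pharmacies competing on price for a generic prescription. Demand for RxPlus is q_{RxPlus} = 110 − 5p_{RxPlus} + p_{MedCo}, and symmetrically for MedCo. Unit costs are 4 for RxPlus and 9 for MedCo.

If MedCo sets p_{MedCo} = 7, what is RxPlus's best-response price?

RxPlus's profit: π = (p_{RxPlus} − 4)(110 − 5p_{RxPlus} + p_{MedCo}).
∂π/∂p_{RxPlus} = 130 − 10p_{RxPlus} + p_{MedCo} = 0 ⇒ p_{RxPlus} = 13 + 0.1p_{MedCo}.
At p_{MedCo} = 7: p_{RxPlus} = 13 + 0.1·7 = 13.7.

13.7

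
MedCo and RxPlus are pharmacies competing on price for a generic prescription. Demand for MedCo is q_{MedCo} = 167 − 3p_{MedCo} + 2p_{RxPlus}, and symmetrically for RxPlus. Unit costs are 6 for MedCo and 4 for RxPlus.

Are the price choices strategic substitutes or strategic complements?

MedCo's profit: π = (p_{MedCo} − 6)(167 − 3p_{MedCo} + 2p_{RxPlus}).
∂π/∂p_{MedCo} = 185 − 6p_{MedCo} + 2p_{RxPlus} = 0 ⇒ p_{MedCo} = 185/6 + (1/3)p_{RxPlus}.
The best-response slope dp_{MedCo}/dp_{RxPlus} = 1/3 > 0: the reaction function is upward-sloping, so the choices are strategic complements.

strategic complements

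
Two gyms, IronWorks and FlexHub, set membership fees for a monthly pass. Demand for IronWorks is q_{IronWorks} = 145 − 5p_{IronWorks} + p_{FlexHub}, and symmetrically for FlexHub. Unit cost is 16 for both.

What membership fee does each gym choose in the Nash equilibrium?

25

IronWorks's profit: π = (p_{IronWorks} − 16)(145 − 5p_{IronWorks} + p_{FlexHub}).
∂π/∂p_{IronWorks} = 225 − 10p_{IronWorks} + p_{FlexHub} = 0 ⇒ p_{IronWorks} = 22.5 + 0.1p_{FlexHub}.
The game is symmetric, so in equilibrium p_{FlexHub} = p_{IronWorks}: the reaction function gives 0.9p_{IronWorks} = 22.5, hence p_{IronWorks} = 25.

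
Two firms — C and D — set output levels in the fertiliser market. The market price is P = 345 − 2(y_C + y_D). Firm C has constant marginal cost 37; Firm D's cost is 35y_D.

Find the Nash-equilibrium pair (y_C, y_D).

Firm C's profit: π = y_C(345 − 2(y_C + y_D)) − 37y_C.
∂π/∂y_C = 308 − 4y_C − 2y_D = 0, so y_C = 77 − 0.5y_D.
By the same steps for D: y_D = 77.5 − 0.5y_C.
Substituting the second reaction function into the first: y_C = 77 − 0.5(77.5 − 0.5y_C), which gives 0.75y_C = 38.25 ⇒ y_C = 51.
Then y_D = 77.5 − 0.5·51 = 52.

51, 52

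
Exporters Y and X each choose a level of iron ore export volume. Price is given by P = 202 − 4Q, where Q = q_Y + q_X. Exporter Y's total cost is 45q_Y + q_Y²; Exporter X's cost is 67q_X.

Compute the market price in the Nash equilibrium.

Exporter Y's profit: π = q_Y(202 − 4(q_Y + q_X)) − 45q_Y − q_Y².
∂π/∂q_Y = 157 − 10q_Y − 4q_X = 0, so q_Y = 15.7 − 0.4q_X.
For X: ∂π/∂q_X = 135 − 8q_X − 4q_Y = 0 ⇒ q_X = 16.875 − 0.5q_Y.
Plugging q_X into Y's best response: q_Y = 15.7 − 0.4(16.875 − 0.5q_Y) ⇒ 0.8q_Y = 8.95, so q_Y = 11.1875.
Then q_X = 16.875 − 0.5·11.1875 = 361/32.
Equilibrium price: P = 202 − 4·(719/32) = 112.125.

112.125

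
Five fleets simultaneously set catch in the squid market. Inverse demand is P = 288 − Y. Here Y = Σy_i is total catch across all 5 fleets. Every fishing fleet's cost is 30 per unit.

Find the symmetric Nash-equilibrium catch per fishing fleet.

43

A representative fishing fleet's profit is π_i = y_i(288 − Y) − 30y_i, with Y = y_i + Σ_{j≠i} y_j.
First-order condition: 258 − 2y_i − Σ_{j≠i} y_j = 0.
Imposing symmetry (y_j = y for all j) turns Σ_{j≠i} y_j into 4y, so 258 = 6y and y = 43.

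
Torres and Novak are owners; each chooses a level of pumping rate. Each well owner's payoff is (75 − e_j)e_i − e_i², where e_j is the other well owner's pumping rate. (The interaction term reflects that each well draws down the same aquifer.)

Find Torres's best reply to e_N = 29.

Torres's payoff is (75 − e_N)e_T − e_T².
∂π/∂e_T = 75 − e_N − 2e_T = 0, so e_T = 37.5 − 0.5e_N.
At e_N = 29: e_T = 37.5 − 0.5·29 = 23.

23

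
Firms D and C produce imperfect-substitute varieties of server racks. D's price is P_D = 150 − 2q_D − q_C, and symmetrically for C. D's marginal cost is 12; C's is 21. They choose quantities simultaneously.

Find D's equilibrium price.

Firm D's profit: π = q_D(150 − 2q_D − q_C) − 12q_D.
∂π/∂q_D = 138 − 4q_D − q_C = 0 ⇒ q_D = 34.5 − 0.25q_C.
Similarly q_C = 32.25 − 0.25q_D.
Plugging q_C into D's best response: q_D = 34.5 − 0.25(32.25 − 0.25q_D) ⇒ 0.9375q_D = 26.4375, so q_D = 28.2.
Then q_C = 32.25 − 0.25·28.2 = 25.2.
P_D = 150 − 2·28.2 − 25.2 = 68.4.

68.4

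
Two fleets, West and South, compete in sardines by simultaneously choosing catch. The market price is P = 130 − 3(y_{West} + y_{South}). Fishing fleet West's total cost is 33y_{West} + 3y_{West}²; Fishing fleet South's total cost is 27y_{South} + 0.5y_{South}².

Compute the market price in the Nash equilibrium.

Fishing fleet West's profit: π = y_{West}(130 − 3(y_{West} + y_{South})) − 33y_{West} − 3y_{West}².
∂π/∂y_{West} = 97 − 12y_{West} − 3y_{South} = 0, so y_{West} = 97/12 − 0.25y_{South}.
For South: ∂π/∂y_{South} = 103 − 7y_{South} − 3y_{West} = 0 ⇒ y_{South} = 103/7 − (3/7)y_{West}.
Solving the two reaction functions simultaneously: (1 − (−0.25)(−3/7))y_{West} = 97/12 − 0.25·(103/7), so (25/28)y_{West} = 185/42 and y_{West} = 74/15.
Then y_{South} = 103/7 − (3/7)·(74/15) = 12.6.
Equilibrium price: P = 130 − 3·(263/15) = 77.4.

77.4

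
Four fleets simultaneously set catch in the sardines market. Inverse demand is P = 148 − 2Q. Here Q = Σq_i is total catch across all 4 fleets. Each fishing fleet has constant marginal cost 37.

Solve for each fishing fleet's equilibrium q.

A representative fishing fleet's profit is π_i = q_i(148 − 2Q) − 37q_i, with Q = q_i + Σ_{j≠i} q_j.
First-order condition: 111 − 4q_i − 2Σ_{j≠i} q_j = 0.
With identical fishing fleets, set every q_j = q: then 111 − 4q − 6q = 0, i.e. q = 111/10 = 11.1.

11.1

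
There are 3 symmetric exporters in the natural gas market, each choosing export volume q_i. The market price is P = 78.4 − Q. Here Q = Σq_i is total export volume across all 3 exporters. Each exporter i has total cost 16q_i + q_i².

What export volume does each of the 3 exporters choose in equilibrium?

A representative exporter's profit is π_i = q_i(78.4 − Q) − 16q_i − q_i², with Q = q_i + Σ_{j≠i} q_j.
First-order condition: 62.4 − 4q_i − Σ_{j≠i} q_j = 0.
With identical exporters, set every q_j = q: then 62.4 − 4q − 2q = 0, i.e. q = 62.4/6 = 10.4.

10.4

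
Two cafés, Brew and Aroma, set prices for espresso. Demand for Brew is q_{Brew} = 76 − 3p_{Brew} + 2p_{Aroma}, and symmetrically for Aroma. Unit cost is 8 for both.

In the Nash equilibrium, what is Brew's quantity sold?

51

Brew's profit: π = (p_{Brew} − 8)(76 − 3p_{Brew} + 2p_{Aroma}).
∂π/∂p_{Brew} = 100 − 6p_{Brew} + 2p_{Aroma} = 0 ⇒ p_{Brew} = 50/3 + (1/3)p_{Aroma}.
By symmetry p_{Aroma} = p_{Brew}; substituting into the reaction function, (2/3)p_{Brew} = 50/3 and p_{Brew} = 25.
q_{Brew} = 76 − 3·25 + 2·25 = 51.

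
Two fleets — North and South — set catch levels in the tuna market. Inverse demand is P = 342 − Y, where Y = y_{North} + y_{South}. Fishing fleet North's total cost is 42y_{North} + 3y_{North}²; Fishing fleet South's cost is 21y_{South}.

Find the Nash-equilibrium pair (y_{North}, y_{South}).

Fishing fleet North's profit: π = y_{North}(342 − (y_{North} + y_{South})) − 42y_{North} − 3y_{North}².
∂π/∂y_{North} = 300 − 8y_{North} − y_{South} = 0, so y_{North} = 37.5 − 0.125y_{South}.
For South: ∂π/∂y_{South} = 321 − 2y_{South} − y_{North} = 0 ⇒ y_{South} = 160.5 − 0.5y_{North}.
Substituting the second reaction function into the first: y_{North} = 37.5 − 0.125(160.5 − 0.5y_{North}), which gives 0.9375y_{North} = 17.4375 ⇒ y_{North} = 18.6.
Then y_{South} = 160.5 − 0.5·18.6 = 151.2.

18.6, 151.2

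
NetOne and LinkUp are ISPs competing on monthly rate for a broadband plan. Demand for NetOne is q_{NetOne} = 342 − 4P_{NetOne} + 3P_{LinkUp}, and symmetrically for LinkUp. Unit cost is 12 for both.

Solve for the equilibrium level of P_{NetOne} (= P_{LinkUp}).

NetOne's profit: π = (P_{NetOne} − 12)(342 − 4P_{NetOne} + 3P_{LinkUp}).
∂π/∂P_{NetOne} = 390 − 8P_{NetOne} + 3P_{LinkUp} = 0 ⇒ P_{NetOne} = 48.75 + 0.375P_{LinkUp}.
Setting P_{NetOne} = P_{LinkUp} in the reaction function: P_{NetOne} = 48.75 + 0.375P_{NetOne}, so P_{NetOne} = 48.75 / 0.625 = 78.

78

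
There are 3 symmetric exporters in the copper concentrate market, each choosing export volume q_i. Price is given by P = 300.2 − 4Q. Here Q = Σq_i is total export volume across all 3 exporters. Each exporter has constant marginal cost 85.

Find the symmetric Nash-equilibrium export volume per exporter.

A representative exporter's profit is π_i = q_i(300.2 − 4Q) − 85q_i, with Q = q_i + Σ_{j≠i} q_j.
First-order condition: 215.2 − 8q_i − 4Σ_{j≠i} q_j = 0.
Imposing symmetry (q_j = q for all j) turns Σ_{j≠i} q_j into 2q, so 215.2 = 16q and q = 13.45.

13.45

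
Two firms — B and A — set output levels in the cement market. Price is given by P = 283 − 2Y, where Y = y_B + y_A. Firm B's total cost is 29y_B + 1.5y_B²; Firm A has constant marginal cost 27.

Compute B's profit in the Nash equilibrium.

1543.5

Firm B's profit: π = y_B(283 − 2(y_B + y_A)) − 29y_B − 1.5y_B².
∂π/∂y_B = 254 − 7y_B − 2y_A = 0, so y_B = 254/7 − (2/7)y_A.
For A: ∂π/∂y_A = 256 − 4y_A − 2y_B = 0 ⇒ y_A = 64 − 0.5y_B.
Substituting the second reaction function into the first: y_B = 254/7 − (2/7)(64 − 0.5y_B), which gives (6/7)y_B = 18 ⇒ y_B = 21.
Then y_A = 64 − 0.5·21 = 53.5.
Price P = 283 − 2·74.5 = 134.
B's profit: (134 − 29)·21 − 1.5(21)² = 1543.5.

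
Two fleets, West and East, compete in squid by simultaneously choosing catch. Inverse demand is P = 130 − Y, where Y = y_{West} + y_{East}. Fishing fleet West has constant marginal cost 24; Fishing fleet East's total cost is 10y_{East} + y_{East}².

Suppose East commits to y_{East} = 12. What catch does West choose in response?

Fishing fleet West's profit: π = y_{West}(130 − (y_{West} + y_{East})) − 24y_{West}.
∂π/∂y_{West} = 106 − 2y_{West} − y_{East} = 0, so y_{West} = 53 − 0.5y_{East}.
At y_{East} = 12: y_{West} = 53 − 0.5·12 = 47.

47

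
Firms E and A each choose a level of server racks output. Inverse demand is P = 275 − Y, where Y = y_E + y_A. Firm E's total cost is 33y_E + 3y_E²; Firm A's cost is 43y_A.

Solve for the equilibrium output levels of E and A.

16.8, 107.6

Firm E's profit: π = y_E(275 − (y_E + y_A)) − 33y_E − 3y_E².
∂π/∂y_E = 242 − 8y_E − y_A = 0, so y_E = 30.25 − 0.125y_A.
For A: ∂π/∂y_A = 232 − 2y_A − y_E = 0 ⇒ y_A = 116 − 0.5y_E.
Substituting the second reaction function into the first: y_E = 30.25 − 0.125(116 − 0.5y_E), which gives 0.9375y_E = 15.75 ⇒ y_E = 16.8.
Then y_A = 116 − 0.5·16.8 = 107.6.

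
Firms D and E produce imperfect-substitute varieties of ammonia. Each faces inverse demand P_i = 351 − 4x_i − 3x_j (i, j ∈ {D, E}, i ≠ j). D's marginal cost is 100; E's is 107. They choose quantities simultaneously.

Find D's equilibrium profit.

Firm D's profit: π = x_D(351 − 4x_D − 3x_E) − 100x_D.
∂π/∂x_D = 251 − 8x_D − 3x_E = 0 ⇒ x_D = 31.375 − 0.375x_E.
Similarly x_E = 30.5 − 0.375x_D.
Plugging x_E into D's best response: x_D = 31.375 − 0.375(30.5 − 0.375x_D) ⇒ (55/64)x_D = 19.9375, so x_D = 23.2.
Then x_E = 30.5 − 0.375·23.2 = 21.8.
P_D = 351 − 4·23.2 − 3·21.8 = 192.8.
Profit = (192.8 − 100)·23.2 = 2152.96.

2152.96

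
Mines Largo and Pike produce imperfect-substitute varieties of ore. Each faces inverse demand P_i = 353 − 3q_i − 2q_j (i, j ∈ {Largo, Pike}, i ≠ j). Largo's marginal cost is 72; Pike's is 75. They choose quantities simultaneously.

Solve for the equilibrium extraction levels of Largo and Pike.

35.3125, 34.5625

Mine Largo's profit: π = q_{Largo}(353 − 3q_{Largo} − 2q_{Pike}) − 72q_{Largo}.
∂π/∂q_{Largo} = 281 − 6q_{Largo} − 2q_{Pike} = 0 ⇒ q_{Largo} = 281/6 − (1/3)q_{Pike}.
Similarly q_{Pike} = 139/3 − (1/3)q_{Largo}.
Substituting the second reaction function into the first: q_{Largo} = 281/6 − (1/3)(139/3 − (1/3)q_{Largo}), which gives (8/9)q_{Largo} = 565/18 ⇒ q_{Largo} = 35.3125.
Then q_{Pike} = 139/3 − (1/3)·35.3125 = 34.5625.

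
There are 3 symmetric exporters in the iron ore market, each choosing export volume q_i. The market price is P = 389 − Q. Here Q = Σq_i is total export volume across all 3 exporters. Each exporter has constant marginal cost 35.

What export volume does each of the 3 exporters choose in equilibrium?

A representative exporter's profit is π_i = q_i(389 − Q) − 35q_i, with Q = q_i + Σ_{j≠i} q_j.
First-order condition: 354 − 2q_i − Σ_{j≠i} q_j = 0.
In a symmetric equilibrium every exporter chooses the same q, so Σ_{j≠i} q_j = 2q. The condition becomes 354 − 4q = 0, giving q = 354/4 = 88.5.

88.5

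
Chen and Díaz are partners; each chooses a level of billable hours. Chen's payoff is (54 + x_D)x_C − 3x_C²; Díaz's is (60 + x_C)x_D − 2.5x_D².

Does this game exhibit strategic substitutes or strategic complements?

strategic complements

Expanding Chen's payoff: 54x_C + x_Dx_C − 3x_C².
∂π/∂x_C = 54 + x_D − 6x_C = 0, so x_C = 9 + (1/6)x_D.
The best-response slope dx_C/dx_D = 1/6 > 0: the reaction function is upward-sloping, so the choices are strategic complements.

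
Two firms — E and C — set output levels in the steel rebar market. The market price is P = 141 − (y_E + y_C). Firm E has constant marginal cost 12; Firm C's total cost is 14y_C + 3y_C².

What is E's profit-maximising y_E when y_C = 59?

Firm E's profit: π = y_E(141 − (y_E + y_C)) − 12y_E.
∂π/∂y_E = 129 − 2y_E − y_C = 0, so y_E = 64.5 − 0.5y_C.
At y_C = 59: y_E = 64.5 − 0.5·59 = 35.

35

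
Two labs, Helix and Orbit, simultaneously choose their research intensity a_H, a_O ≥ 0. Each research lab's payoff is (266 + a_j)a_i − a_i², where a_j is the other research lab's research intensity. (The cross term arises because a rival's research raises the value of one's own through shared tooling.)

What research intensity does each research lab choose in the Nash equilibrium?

266

Helix's payoff is (266 + a_O)a_H − a_H².
∂π/∂a_H = 266 + a_O − 2a_H = 0, so a_H = 133 + 0.5a_O.
The game is symmetric, so in equilibrium a_O = a_H: the reaction function gives 0.5a_H = 133, hence a_H = 266.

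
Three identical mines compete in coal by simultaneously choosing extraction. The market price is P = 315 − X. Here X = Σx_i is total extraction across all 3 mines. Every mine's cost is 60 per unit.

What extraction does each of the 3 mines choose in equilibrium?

A representative mine's profit is π_i = x_i(315 − X) − 60x_i, with X = x_i + Σ_{j≠i} x_j.
First-order condition: 255 − 2x_i − Σ_{j≠i} x_j = 0.
With identical mines, set every x_j = x: then 255 − 2x − 2x = 0, i.e. x = 255/4 = 63.75.

63.75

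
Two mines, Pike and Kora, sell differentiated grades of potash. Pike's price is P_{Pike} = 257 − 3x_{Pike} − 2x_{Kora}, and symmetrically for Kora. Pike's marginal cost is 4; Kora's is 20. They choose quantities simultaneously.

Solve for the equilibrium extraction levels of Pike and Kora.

32.625, 28.625

Mine Pike's profit: π = x_{Pike}(257 − 3x_{Pike} − 2x_{Kora}) − 4x_{Pike}.
∂π/∂x_{Pike} = 253 − 6x_{Pike} − 2x_{Kora} = 0 ⇒ x_{Pike} = 253/6 − (1/3)x_{Kora}.
Similarly x_{Kora} = 39.5 − (1/3)x_{Pike}.
Substituting the second reaction function into the first: x_{Pike} = 253/6 − (1/3)(39.5 − (1/3)x_{Pike}), which gives (8/9)x_{Pike} = 29 ⇒ x_{Pike} = 32.625.
Then x_{Kora} = 39.5 − (1/3)·32.625 = 28.625.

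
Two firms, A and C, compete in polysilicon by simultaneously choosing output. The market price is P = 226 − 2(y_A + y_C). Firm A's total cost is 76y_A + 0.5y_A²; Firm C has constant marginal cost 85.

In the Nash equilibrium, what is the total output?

45.1875

Firm A's profit: π = y_A(226 − 2(y_A + y_C)) − 76y_A − 0.5y_A².
∂π/∂y_A = 150 − 5y_A − 2y_C = 0, so y_A = 30 − 0.4y_C.
For C: ∂π/∂y_C = 141 − 4y_C − 2y_A = 0 ⇒ y_C = 35.25 − 0.5y_A.
Plugging y_C into A's best response: y_A = 30 − 0.4(35.25 − 0.5y_A) ⇒ 0.8y_A = 15.9, so y_A = 19.875.
Then y_C = 35.25 − 0.5·19.875 = 25.3125.
Total output: 19.875 + 25.3125 = 45.1875.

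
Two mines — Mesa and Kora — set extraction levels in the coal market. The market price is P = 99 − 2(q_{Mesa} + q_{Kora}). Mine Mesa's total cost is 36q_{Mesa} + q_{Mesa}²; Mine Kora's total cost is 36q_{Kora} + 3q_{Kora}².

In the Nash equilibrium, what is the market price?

Mine Mesa's profit: π = q_{Mesa}(99 − 2(q_{Mesa} + q_{Kora})) − 36q_{Mesa} − q_{Mesa}².
∂π/∂q_{Mesa} = 63 − 6q_{Mesa} − 2q_{Kora} = 0, so q_{Mesa} = 10.5 − (1/3)q_{Kora}.
For Kora: ∂π/∂q_{Kora} = 63 − 10q_{Kora} − 2q_{Mesa} = 0 ⇒ q_{Kora} = 6.3 − 0.2q_{Mesa}.
Plugging q_{Kora} into Mesa's best response: q_{Mesa} = 10.5 − (1/3)(6.3 − 0.2q_{Mesa}) ⇒ (14/15)q_{Mesa} = 8.4, so q_{Mesa} = 9.
Then q_{Kora} = 6.3 − 0.2·9 = 4.5.
Equilibrium price: P = 99 − 2·13.5 = 72.

72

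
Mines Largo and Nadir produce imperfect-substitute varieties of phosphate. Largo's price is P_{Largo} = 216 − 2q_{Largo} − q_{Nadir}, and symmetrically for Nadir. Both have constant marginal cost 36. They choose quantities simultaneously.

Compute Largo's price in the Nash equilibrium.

108

Mine Largo's profit: π = q_{Largo}(216 − 2q_{Largo} − q_{Nadir}) − 36q_{Largo}.
∂π/∂q_{Largo} = 180 − 4q_{Largo} − q_{Nadir} = 0 ⇒ q_{Largo} = 45 − 0.25q_{Nadir}.
Setting q_{Largo} = q_{Nadir} in the reaction function: q_{Largo} = 45 − 0.25q_{Largo}, so q_{Largo} = 45 / 1.25 = 36.
P_{Largo} = 216 − 2·36 − 36 = 108.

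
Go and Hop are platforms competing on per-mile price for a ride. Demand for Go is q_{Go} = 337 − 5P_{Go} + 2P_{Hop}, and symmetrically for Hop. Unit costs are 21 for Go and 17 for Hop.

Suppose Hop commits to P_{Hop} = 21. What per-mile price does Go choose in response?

Go's profit: π = (P_{Go} − 21)(337 − 5P_{Go} + 2P_{Hop}).
∂π/∂P_{Go} = 442 − 10P_{Go} + 2P_{Hop} = 0 ⇒ P_{Go} = 44.2 + 0.2P_{Hop}.
At P_{Hop} = 21: P_{Go} = 44.2 + 0.2·21 = 48.4.

48.4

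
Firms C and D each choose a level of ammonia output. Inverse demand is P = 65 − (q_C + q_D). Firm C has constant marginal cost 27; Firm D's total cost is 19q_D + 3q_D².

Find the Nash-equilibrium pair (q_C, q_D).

Firm C's profit: π = q_C(65 − (q_C + q_D)) − 27q_C.
∂π/∂q_C = 38 − 2q_C − q_D = 0, so q_C = 19 − 0.5q_D.
For D: ∂π/∂q_D = 46 − 8q_D − q_C = 0 ⇒ q_D = 5.75 − 0.125q_C.
Plugging q_D into C's best response: q_C = 19 − 0.5(5.75 − 0.125q_C) ⇒ 0.9375q_C = 16.125, so q_C = 17.2.
Then q_D = 5.75 − 0.125·17.2 = 3.6.

17.2, 3.6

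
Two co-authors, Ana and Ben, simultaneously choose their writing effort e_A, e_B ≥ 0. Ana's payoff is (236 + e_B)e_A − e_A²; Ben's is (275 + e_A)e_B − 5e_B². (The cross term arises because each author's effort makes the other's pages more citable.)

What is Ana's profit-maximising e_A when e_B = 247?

Expanding Ana's payoff: 236e_A + e_Be_A − e_A².
∂π/∂e_A = 236 + e_B − 2e_A = 0, so e_A = 118 + 0.5e_B.
At e_B = 247: e_A = 118 + 0.5·247 = 241.5.

241.5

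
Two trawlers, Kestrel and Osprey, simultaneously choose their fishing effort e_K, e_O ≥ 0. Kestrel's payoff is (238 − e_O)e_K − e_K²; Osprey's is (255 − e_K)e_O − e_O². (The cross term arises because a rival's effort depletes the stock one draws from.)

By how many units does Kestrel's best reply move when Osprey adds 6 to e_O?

Expanding Kestrel's payoff: 238e_K − e_Oe_K − e_K².
∂π/∂e_K = 238 − e_O − 2e_K = 0, so e_K = 119 − 0.5e_O.
The reaction-function slope is −0.5, so a 6-unit rise in e_O moves e_K by −0.5 × 6 = −3. Kestrel's best response falls — the actions are strategic substitutes.

-3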